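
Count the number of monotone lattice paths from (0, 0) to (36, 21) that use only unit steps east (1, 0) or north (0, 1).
Number of paths = 2132379668729310

A monotone lattice path from (0, 0) to (36, 21) consists of 36 east steps and 21 north steps in some order, so it is determined by which 36 of the 57 steps are east. The count is C(57, 36) = 2132379668729310.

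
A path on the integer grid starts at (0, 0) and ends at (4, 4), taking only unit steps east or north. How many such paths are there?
Number of paths = 70

A monotone lattice path from (0, 0) to (4, 4) consists of 4 east steps and 4 north steps in some order, so it is determined by which 4 of the 8 steps are east. The count is C(8, 4) = 70.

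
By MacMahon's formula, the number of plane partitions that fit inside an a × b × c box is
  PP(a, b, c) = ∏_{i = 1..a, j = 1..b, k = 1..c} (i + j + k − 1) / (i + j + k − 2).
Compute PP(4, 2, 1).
PP(4, 2, 1) = 15

Evaluate the triple product over i = 1..4, j = 1..2, k = 1..1. The factors are (2/1) · (3/2) · (3/2) · (4/3) · (4/3) · (5/4) · (5/4) · (6/5). The numerators and denominators telescope so the product is an integer; carrying out the multiplication exactly gives PP(4, 2, 1) = 15.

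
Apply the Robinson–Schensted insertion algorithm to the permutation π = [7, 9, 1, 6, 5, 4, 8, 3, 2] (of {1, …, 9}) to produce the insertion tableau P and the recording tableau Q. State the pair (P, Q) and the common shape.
P = [1, 2, 8] / [3, 9] / [4] / [5] / [6] / [7];  Q = [1, 2, 7] / [3, 4] / [5] / [6] / [8] / [9];  common shape = (3, 2, 1, 1, 1, 1)

Row-insert the values π_1, π_2, … into P one at a time, bumping the leftmost entry strictly greater than the inserted value down to the next row. The recording tableau Q records, in position (i, j), the step at which that cell was added to P.
  Insert 7 (step 1): P = [7];  Q = [1]
  Insert 9 (step 2): P = [7, 9];  Q = [1, 2]
  Insert 1 (step 3): P = [1, 9] / [7];  Q = [1, 2] / [3]
  Insert 6 (step 4): P = [1, 6] / [7, 9];  Q = [1, 2] / [3, 4]
  Insert 5 (step 5): P = [1, 5] / [6, 9] / [7];  Q = [1, 2] / [3, 4] / [5]
  Insert 4 (step 6): P = [1, 4] / [5, 9] / [6] / [7];  Q = [1, 2] / [3, 4] / [5] / [6]
  Insert 8 (step 7): P = [1, 4, 8] / [5, 9] / [6] / [7];  Q = [1, 2, 7] / [3, 4] / [5] / [6]
  Insert 3 (step 8): P = [1, 3, 8] / [4, 9] / [5] / [6] / [7];  Q = [1, 2, 7] / [3, 4] / [5] / [6] / [8]
  Insert 2 (step 9): P = [1, 2, 8] / [3, 9] / [4] / [5] / [6] / [7];  Q = [1, 2, 7] / [3, 4] / [5] / [6] / [8] / [9]
Final shape: (3, 2, 1, 1, 1, 1).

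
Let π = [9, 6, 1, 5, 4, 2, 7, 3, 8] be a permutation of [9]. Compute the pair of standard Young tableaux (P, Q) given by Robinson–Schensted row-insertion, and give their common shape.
P = [1, 2, 3, 8] / [4, 7] / [5] / [6] / [9];  Q = [1, 4, 7, 9] / [2, 8] / [3] / [5] / [6];  common shape = (4, 2, 1, 1, 1)

Row-insert the values π_1, π_2, … into P one at a time, bumping the leftmost entry strictly greater than the inserted value down to the next row. The recording tableau Q records, in position (i, j), the step at which that cell was added to P.
  Insert 9 (step 1): P = [9];  Q = [1]
  Insert 6 (step 2): P = [6] / [9];  Q = [1] / [2]
  Insert 1 (step 3): P = [1] / [6] / [9];  Q = [1] / [2] / [3]
  Insert 5 (step 4): P = [1, 5] / [6] / [9];  Q = [1, 4] / [2] / [3]
  Insert 4 (step 5): P = [1, 4] / [5] / [6] / [9];  Q = [1, 4] / [2] / [3] / [5]
  Insert 2 (step 6): P = [1, 2] / [4] / [5] / [6] / [9];  Q = [1, 4] / [2] / [3] / [5] / [6]
  Insert 7 (step 7): P = [1, 2, 7] / [4] / [5] / [6] / [9];  Q = [1, 4, 7] / [2] / [3] / [5] / [6]
  Insert 3 (step 8): P = [1, 2, 3] / [4, 7] / [5] / [6] / [9];  Q = [1, 4, 7] / [2, 8] / [3] / [5] / [6]
  Insert 8 (step 9): P = [1, 2, 3, 8] / [4, 7] / [5] / [6] / [9];  Q = [1, 4, 7, 9] / [2, 8] / [3] / [5] / [6]
Final shape: (4, 2, 1, 1, 1).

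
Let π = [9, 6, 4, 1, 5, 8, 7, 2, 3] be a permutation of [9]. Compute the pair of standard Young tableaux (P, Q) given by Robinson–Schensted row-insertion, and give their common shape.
P = [1, 2, 3] / [4, 5, 7] / [6, 8] / [9];  Q = [1, 5, 6] / [2, 7, 9] / [3, 8] / [4];  common shape = (3, 3, 2, 1)

Row-insert the values π_1, π_2, … into P one at a time, bumping the leftmost entry strictly greater than the inserted value down to the next row. The recording tableau Q records, in position (i, j), the step at which that cell was added to P.
  Insert 9 (step 1): P = [9];  Q = [1]
  Insert 6 (step 2): P = [6] / [9];  Q = [1] / [2]
  Insert 4 (step 3): P = [4] / [6] / [9];  Q = [1] / [2] / [3]
  Insert 1 (step 4): P = [1] / [4] / [6] / [9];  Q = [1] / [2] / [3] / [4]
  Insert 5 (step 5): P = [1, 5] / [4] / [6] / [9];  Q = [1, 5] / [2] / [3] / [4]
  Insert 8 (step 6): P = [1, 5, 8] / [4] / [6] / [9];  Q = [1, 5, 6] / [2] / [3] / [4]
  Insert 7 (step 7): P = [1, 5, 7] / [4, 8] / [6] / [9];  Q = [1, 5, 6] / [2, 7] / [3] / [4]
  Insert 2 (step 8): P = [1, 2, 7] / [4, 5] / [6, 8] / [9];  Q = [1, 5, 6] / [2, 7] / [3, 8] / [4]
  Insert 3 (step 9): P = [1, 2, 3] / [4, 5, 7] / [6, 8] / [9];  Q = [1, 5, 6] / [2, 7, 9] / [3, 8] / [4]
Final shape: (3, 3, 2, 1).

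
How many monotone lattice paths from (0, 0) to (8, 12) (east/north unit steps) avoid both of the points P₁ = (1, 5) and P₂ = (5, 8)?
Number of paths = 67683

Inclusion–exclusion. Total paths: C(20, 8) = 125970. Through P₁: C(6, 1)·C(14, 7) = 20592. Through P₂: C(13, 5)·C(7, 3) = 45045. Since P₁ is strictly southwest of P₂, a monotone path through both must visit P₁ then P₂; paths through both = C(6, 1)·C(7, 4)·C(7, 3) = 7350. Avoid both = 125970 − 20592 − 45045 + 7350 = 67683.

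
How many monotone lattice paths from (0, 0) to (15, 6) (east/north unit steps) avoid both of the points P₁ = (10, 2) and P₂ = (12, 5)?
Number of paths = 23836

Inclusion–exclusion. Total paths: C(21, 15) = 54264. Through P₁: C(12, 10)·C(9, 5) = 8316. Through P₂: C(17, 12)·C(4, 3) = 24752. Since P₁ is strictly southwest of P₂, a monotone path through both must visit P₁ then P₂; paths through both = C(12, 10)·C(5, 2)·C(4, 3) = 2640. Avoid both = 54264 − 8316 − 24752 + 2640 = 23836.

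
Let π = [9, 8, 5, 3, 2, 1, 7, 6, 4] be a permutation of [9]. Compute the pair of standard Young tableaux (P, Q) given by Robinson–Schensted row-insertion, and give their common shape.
P = [1, 4] / [2, 6] / [3, 7] / [5] / [8] / [9];  Q = [1, 7] / [2, 8] / [3, 9] / [4] / [5] / [6];  common shape = (2, 2, 2, 1, 1, 1)

Row-insert the values π_1, π_2, … into P one at a time, bumping the leftmost entry strictly greater than the inserted value down to the next row. The recording tableau Q records, in position (i, j), the step at which that cell was added to P.
  Insert 9 (step 1): P = [9];  Q = [1]
  Insert 8 (step 2): P = [8] / [9];  Q = [1] / [2]
  Insert 5 (step 3): P = [5] / [8] / [9];  Q = [1] / [2] / [3]
  Insert 3 (step 4): P = [3] / [5] / [8] / [9];  Q = [1] / [2] / [3] / [4]
  Insert 2 (step 5): P = [2] / [3] / [5] / [8] / [9];  Q = [1] / [2] / [3] / [4] / [5]
  Insert 1 (step 6): P = [1] / [2] / [3] / [5] / [8] / [9];  Q = [1] / [2] / [3] / [4] / [5] / [6]
  Insert 7 (step 7): P = [1, 7] / [2] / [3] / [5] / [8] / [9];  Q = [1, 7] / [2] / [3] / [4] / [5] / [6]
  Insert 6 (step 8): P = [1, 6] / [2, 7] / [3] / [5] / [8] / [9];  Q = [1, 7] / [2, 8] / [3] / [4] / [5] / [6]
  Insert 4 (step 9): P = [1, 4] / [2, 6] / [3, 7] / [5] / [8] / [9];  Q = [1, 7] / [2, 8] / [3, 9] / [4] / [5] / [6]
Final shape: (2, 2, 2, 1, 1, 1).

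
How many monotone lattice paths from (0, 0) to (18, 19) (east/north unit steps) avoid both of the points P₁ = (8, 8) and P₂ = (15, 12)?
Number of paths = 11556765780

Inclusion–exclusion. Total paths: C(37, 18) = 17672631900. Through P₁: C(16, 8)·C(21, 10) = 4539454920. Through P₂: C(27, 15)·C(10, 3) = 2086063200. Since P₁ is strictly southwest of P₂, a monotone path through both must visit P₁ then P₂; paths through both = C(16, 8)·C(11, 7)·C(10, 3) = 509652000. Avoid both = 17672631900 − 4539454920 − 2086063200 + 509652000 = 11556765780.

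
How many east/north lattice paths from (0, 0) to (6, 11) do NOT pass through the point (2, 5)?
Number of paths = 7966

Total paths from (0, 0) to (6, 11): C(17, 6) = 12376. Paths through (2, 5): (paths (0, 0) → (2, 5)) × (paths (2, 5) → (6, 11)) = C(7, 2) · C(10, 4) = 21 · 210 = 4410. Avoidance count = 12376 − 4410 = 7966.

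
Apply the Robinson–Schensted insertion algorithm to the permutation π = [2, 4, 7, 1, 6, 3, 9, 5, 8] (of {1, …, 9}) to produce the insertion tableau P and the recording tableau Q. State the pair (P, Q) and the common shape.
P = [1, 3, 5, 8] / [2, 4, 6, 9] / [7];  Q = [1, 2, 3, 7] / [4, 5, 8, 9] / [6];  common shape = (4, 4, 1)

Row-insert the values π_1, π_2, … into P one at a time, bumping the leftmost entry strictly greater than the inserted value down to the next row. The recording tableau Q records, in position (i, j), the step at which that cell was added to P.
  Insert 2 (step 1): P = [2];  Q = [1]
  Insert 4 (step 2): P = [2, 4];  Q = [1, 2]
  Insert 7 (step 3): P = [2, 4, 7];  Q = [1, 2, 3]
  Insert 1 (step 4): P = [1, 4, 7] / [2];  Q = [1, 2, 3] / [4]
  Insert 6 (step 5): P = [1, 4, 6] / [2, 7];  Q = [1, 2, 3] / [4, 5]
  Insert 3 (step 6): P = [1, 3, 6] / [2, 4] / [7];  Q = [1, 2, 3] / [4, 5] / [6]
  Insert 9 (step 7): P = [1, 3, 6, 9] / [2, 4] / [7];  Q = [1, 2, 3, 7] / [4, 5] / [6]
  Insert 5 (step 8): P = [1, 3, 5, 9] / [2, 4, 6] / [7];  Q = [1, 2, 3, 7] / [4, 5, 8] / [6]
  Insert 8 (step 9): P = [1, 3, 5, 8] / [2, 4, 6, 9] / [7];  Q = [1, 2, 3, 7] / [4, 5, 8, 9] / [6]
Final shape: (4, 4, 1).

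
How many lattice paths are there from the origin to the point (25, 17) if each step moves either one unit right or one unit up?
Number of paths = 254661927156

A monotone lattice path from (0, 0) to (25, 17) consists of 25 east steps and 17 north steps in some order, so it is determined by which 25 of the 42 steps are east. The count is C(42, 25) = 254661927156.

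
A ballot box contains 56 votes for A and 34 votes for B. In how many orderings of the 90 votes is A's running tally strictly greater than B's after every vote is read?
Strict-lead orderings = 1730145467127958158326862

Total orderings of the 90 votes with 56 for A: C(90, 56) = 7077867820068919738609890. By the Bertrand ballot formula (Cycle Lemma / reflection principle), the number of orderings in which A is strictly ahead of B throughout is (p − q)/(p + q) · C(p + q, p) = (56 − 34)/(56 + 34) · 7077867820068919738609890 = 1730145467127958158326862.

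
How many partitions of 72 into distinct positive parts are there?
q(72) = 36352

A partition into distinct parts is a strictly decreasing sequence summing to n. The recurrence d(n, m) = d(n, m−1) + d(n−m, m−1) (use part m at most once) with q(n) = d(n, n) gives q(72) = 36352. (Euler's theorem: # distinct-part partitions = # odd-part partitions.)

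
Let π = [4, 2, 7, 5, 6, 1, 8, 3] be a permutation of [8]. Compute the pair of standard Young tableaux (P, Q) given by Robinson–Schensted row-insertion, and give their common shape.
P = [1, 3, 6, 8] / [2, 5] / [4, 7];  Q = [1, 3, 5, 7] / [2, 4] / [6, 8];  common shape = (4, 2, 2)

Row-insert the values π_1, π_2, … into P one at a time, bumping the leftmost entry strictly greater than the inserted value down to the next row. The recording tableau Q records, in position (i, j), the step at which that cell was added to P.
  Insert 4 (step 1): P = [4];  Q = [1]
  Insert 2 (step 2): P = [2] / [4];  Q = [1] / [2]
  Insert 7 (step 3): P = [2, 7] / [4];  Q = [1, 3] / [2]
  Insert 5 (step 4): P = [2, 5] / [4, 7];  Q = [1, 3] / [2, 4]
  Insert 6 (step 5): P = [2, 5, 6] / [4, 7];  Q = [1, 3, 5] / [2, 4]
  Insert 1 (step 6): P = [1, 5, 6] / [2, 7] / [4];  Q = [1, 3, 5] / [2, 4] / [6]
  Insert 8 (step 7): P = [1, 5, 6, 8] / [2, 7] / [4];  Q = [1, 3, 5, 7] / [2, 4] / [6]
  Insert 3 (step 8): P = [1, 3, 6, 8] / [2, 5] / [4, 7];  Q = [1, 3, 5, 7] / [2, 4] / [6, 8]
Final shape: (4, 2, 2).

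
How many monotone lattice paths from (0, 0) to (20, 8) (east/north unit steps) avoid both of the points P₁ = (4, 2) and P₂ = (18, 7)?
Number of paths = 1070070

Inclusion–exclusion. Total paths: C(28, 20) = 3108105. Through P₁: C(6, 4)·C(22, 16) = 1119195. Through P₂: C(25, 18)·C(3, 2) = 1442100. Since P₁ is strictly southwest of P₂, a monotone path through both must visit P₁ then P₂; paths through both = C(6, 4)·C(19, 14)·C(3, 2) = 523260. Avoid both = 3108105 − 1119195 − 1442100 + 523260 = 1070070.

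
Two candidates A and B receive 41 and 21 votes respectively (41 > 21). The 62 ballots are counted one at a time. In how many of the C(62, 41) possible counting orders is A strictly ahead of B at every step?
Strict-lead orderings = 5939663527389900

Total orderings of the 62 votes with 41 for A: C(62, 41) = 18412956934908690. By the Bertrand ballot formula (Cycle Lemma / reflection principle), the number of orderings in which A is strictly ahead of B throughout is (p − q)/(p + q) · C(p + q, p) = (41 − 21)/(41 + 21) · 18412956934908690 = 5939663527389900.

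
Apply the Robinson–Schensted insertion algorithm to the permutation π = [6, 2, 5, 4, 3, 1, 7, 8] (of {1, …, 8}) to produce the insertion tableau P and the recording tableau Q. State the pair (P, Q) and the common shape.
P = [1, 3, 7, 8] / [2] / [4] / [5] / [6];  Q = [1, 3, 7, 8] / [2] / [4] / [5] / [6];  common shape = (4, 1, 1, 1, 1)

Row-insert the values π_1, π_2, … into P one at a time, bumping the leftmost entry strictly greater than the inserted value down to the next row. The recording tableau Q records, in position (i, j), the step at which that cell was added to P.
  Insert 6 (step 1): P = [6];  Q = [1]
  Insert 2 (step 2): P = [2] / [6];  Q = [1] / [2]
  Insert 5 (step 3): P = [2, 5] / [6];  Q = [1, 3] / [2]
  Insert 4 (step 4): P = [2, 4] / [5] / [6];  Q = [1, 3] / [2] / [4]
  Insert 3 (step 5): P = [2, 3] / [4] / [5] / [6];  Q = [1, 3] / [2] / [4] / [5]
  Insert 1 (step 6): P = [1, 3] / [2] / [4] / [5] / [6];  Q = [1, 3] / [2] / [4] / [5] / [6]
  Insert 7 (step 7): P = [1, 3, 7] / [2] / [4] / [5] / [6];  Q = [1, 3, 7] / [2] / [4] / [5] / [6]
  Insert 8 (step 8): P = [1, 3, 7, 8] / [2] / [4] / [5] / [6];  Q = [1, 3, 7, 8] / [2] / [4] / [5] / [6]
Final shape: (4, 1, 1, 1, 1).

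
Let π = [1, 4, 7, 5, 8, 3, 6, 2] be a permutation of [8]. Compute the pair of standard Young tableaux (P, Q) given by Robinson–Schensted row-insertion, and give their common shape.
P = [1, 2, 5, 6] / [3, 8] / [4] / [7];  Q = [1, 2, 3, 5] / [4, 7] / [6] / [8];  common shape = (4, 2, 1, 1)

Row-insert the values π_1, π_2, … into P one at a time, bumping the leftmost entry strictly greater than the inserted value down to the next row. The recording tableau Q records, in position (i, j), the step at which that cell was added to P.
  Insert 1 (step 1): P = [1];  Q = [1]
  Insert 4 (step 2): P = [1, 4];  Q = [1, 2]
  Insert 7 (step 3): P = [1, 4, 7];  Q = [1, 2, 3]
  Insert 5 (step 4): P = [1, 4, 5] / [7];  Q = [1, 2, 3] / [4]
  Insert 8 (step 5): P = [1, 4, 5, 8] / [7];  Q = [1, 2, 3, 5] / [4]
  Insert 3 (step 6): P = [1, 3, 5, 8] / [4] / [7];  Q = [1, 2, 3, 5] / [4] / [6]
  Insert 6 (step 7): P = [1, 3, 5, 6] / [4, 8] / [7];  Q = [1, 2, 3, 5] / [4, 7] / [6]
  Insert 2 (step 8): P = [1, 2, 5, 6] / [3, 8] / [4] / [7];  Q = [1, 2, 3, 5] / [4, 7] / [6] / [8]
Final shape: (4, 2, 1, 1).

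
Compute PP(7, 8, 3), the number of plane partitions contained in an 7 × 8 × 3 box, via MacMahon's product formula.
PP(7, 8, 3) = 4971151900

Evaluate the triple product over i = 1..7, j = 1..8, k = 1..3. The factors are (2/1) · (3/2) · (4/3) · (3/2) · (4/3) · (5/4) · (4/3) · (5/4) · … (168 factors total). The numerators and denominators telescope so the product is an integer; carrying out the multiplication exactly gives PP(7, 8, 3) = 4971151900.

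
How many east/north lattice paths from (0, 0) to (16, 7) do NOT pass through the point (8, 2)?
Number of paths = 187242

Total paths from (0, 0) to (16, 7): C(23, 16) = 245157. Paths through (8, 2): (paths (0, 0) → (8, 2)) × (paths (8, 2) → (16, 7)) = C(10, 8) · C(13, 8) = 45 · 1287 = 57915. Avoidance count = 245157 − 57915 = 187242.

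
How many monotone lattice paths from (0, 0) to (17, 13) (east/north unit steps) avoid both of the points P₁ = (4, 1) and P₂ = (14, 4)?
Number of paths = 93399750

Inclusion–exclusion. Total paths: C(30, 17) = 119759850. Through P₁: C(5, 4)·C(25, 13) = 26001500. Through P₂: C(18, 14)·C(12, 3) = 673200. Since P₁ is strictly southwest of P₂, a monotone path through both must visit P₁ then P₂; paths through both = C(5, 4)·C(13, 10)·C(12, 3) = 314600. Avoid both = 119759850 − 26001500 − 673200 + 314600 = 93399750.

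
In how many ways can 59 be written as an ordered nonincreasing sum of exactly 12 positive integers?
p(59, 12 parts) = 64707

Partitions of n into exactly k parts are in bijection with partitions of n − k into at most k parts (subtract 1 from each part). So p(59, exactly 12) = p(47, parts ≤ 12). Computing via the recurrence p(m, j) = p(m, j−1) + p(m−j, j) gives 64707.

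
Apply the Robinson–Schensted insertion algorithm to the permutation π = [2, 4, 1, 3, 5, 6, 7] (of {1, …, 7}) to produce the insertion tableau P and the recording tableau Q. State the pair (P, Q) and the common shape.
P = [1, 3, 5, 6, 7] / [2, 4];  Q = [1, 2, 5, 6, 7] / [3, 4];  common shape = (5, 2)

Row-insert the values π_1, π_2, … into P one at a time, bumping the leftmost entry strictly greater than the inserted value down to the next row. The recording tableau Q records, in position (i, j), the step at which that cell was added to P.
  Insert 2 (step 1): P = [2];  Q = [1]
  Insert 4 (step 2): P = [2, 4];  Q = [1, 2]
  Insert 1 (step 3): P = [1, 4] / [2];  Q = [1, 2] / [3]
  Insert 3 (step 4): P = [1, 3] / [2, 4];  Q = [1, 2] / [3, 4]
  Insert 5 (step 5): P = [1, 3, 5] / [2, 4];  Q = [1, 2, 5] / [3, 4]
  Insert 6 (step 6): P = [1, 3, 5, 6] / [2, 4];  Q = [1, 2, 5, 6] / [3, 4]
  Insert 7 (step 7): P = [1, 3, 5, 6, 7] / [2, 4];  Q = [1, 2, 5, 6, 7] / [3, 4]
Final shape: (5, 2).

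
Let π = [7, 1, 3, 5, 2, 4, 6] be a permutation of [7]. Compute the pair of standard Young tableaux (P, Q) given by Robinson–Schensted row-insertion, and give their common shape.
P = [1, 2, 4, 6] / [3, 5] / [7];  Q = [1, 3, 4, 7] / [2, 6] / [5];  common shape = (4, 2, 1)

Row-insert the values π_1, π_2, … into P one at a time, bumping the leftmost entry strictly greater than the inserted value down to the next row. The recording tableau Q records, in position (i, j), the step at which that cell was added to P.
  Insert 7 (step 1): P = [7];  Q = [1]
  Insert 1 (step 2): P = [1] / [7];  Q = [1] / [2]
  Insert 3 (step 3): P = [1, 3] / [7];  Q = [1, 3] / [2]
  Insert 5 (step 4): P = [1, 3, 5] / [7];  Q = [1, 3, 4] / [2]
  Insert 2 (step 5): P = [1, 2, 5] / [3] / [7];  Q = [1, 3, 4] / [2] / [5]
  Insert 4 (step 6): P = [1, 2, 4] / [3, 5] / [7];  Q = [1, 3, 4] / [2, 6] / [5]
  Insert 6 (step 7): P = [1, 2, 4, 6] / [3, 5] / [7];  Q = [1, 3, 4, 7] / [2, 6] / [5]
Final shape: (4, 2, 1).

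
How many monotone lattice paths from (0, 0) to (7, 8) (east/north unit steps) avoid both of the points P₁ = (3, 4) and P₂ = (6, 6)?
Number of paths = 2263

Inclusion–exclusion. Total paths: C(15, 7) = 6435. Through P₁: C(7, 3)·C(8, 4) = 2450. Through P₂: C(12, 6)·C(3, 1) = 2772. Since P₁ is strictly southwest of P₂, a monotone path through both must visit P₁ then P₂; paths through both = C(7, 3)·C(5, 3)·C(3, 1) = 1050. Avoid both = 6435 − 2450 − 2772 + 1050 = 2263.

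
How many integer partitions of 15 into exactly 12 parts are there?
p(15, 12 parts) = 3

Partitions of n into exactly k parts ↔ partitions of n − k into at most k parts (subtract 1 from each part). For n = 15, k = 12, the partitions are: 4+1+1+1+1+1+1+1+1+1+1+1, 3+2+1+1+1+1+1+1+1+1+1+1, 2+2+2+1+1+1+1+1+1+1+1+1. Count = 3.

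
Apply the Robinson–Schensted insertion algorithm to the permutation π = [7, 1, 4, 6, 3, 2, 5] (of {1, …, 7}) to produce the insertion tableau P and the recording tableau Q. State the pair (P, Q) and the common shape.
P = [1, 2, 5] / [3, 6] / [4] / [7];  Q = [1, 3, 4] / [2, 7] / [5] / [6];  common shape = (3, 2, 1, 1)

Row-insert the values π_1, π_2, … into P one at a time, bumping the leftmost entry strictly greater than the inserted value down to the next row. The recording tableau Q records, in position (i, j), the step at which that cell was added to P.
  Insert 7 (step 1): P = [7];  Q = [1]
  Insert 1 (step 2): P = [1] / [7];  Q = [1] / [2]
  Insert 4 (step 3): P = [1, 4] / [7];  Q = [1, 3] / [2]
  Insert 6 (step 4): P = [1, 4, 6] / [7];  Q = [1, 3, 4] / [2]
  Insert 3 (step 5): P = [1, 3, 6] / [4] / [7];  Q = [1, 3, 4] / [2] / [5]
  Insert 2 (step 6): P = [1, 2, 6] / [3] / [4] / [7];  Q = [1, 3, 4] / [2] / [5] / [6]
  Insert 5 (step 7): P = [1, 2, 5] / [3, 6] / [4] / [7];  Q = [1, 3, 4] / [2, 7] / [5] / [6]
Final shape: (3, 2, 1, 1).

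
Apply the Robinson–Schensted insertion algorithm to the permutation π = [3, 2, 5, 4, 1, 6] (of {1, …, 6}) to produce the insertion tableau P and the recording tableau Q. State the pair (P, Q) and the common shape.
P = [1, 4, 6] / [2, 5] / [3];  Q = [1, 3, 6] / [2, 4] / [5];  common shape = (3, 2, 1)

Row-insert the values π_1, π_2, … into P one at a time, bumping the leftmost entry strictly greater than the inserted value down to the next row. The recording tableau Q records, in position (i, j), the step at which that cell was added to P.
  Insert 3 (step 1): P = [3];  Q = [1]
  Insert 2 (step 2): P = [2] / [3];  Q = [1] / [2]
  Insert 5 (step 3): P = [2, 5] / [3];  Q = [1, 3] / [2]
  Insert 4 (step 4): P = [2, 4] / [3, 5];  Q = [1, 3] / [2, 4]
  Insert 1 (step 5): P = [1, 4] / [2, 5] / [3];  Q = [1, 3] / [2, 4] / [5]
  Insert 6 (step 6): P = [1, 4, 6] / [2, 5] / [3];  Q = [1, 3, 6] / [2, 4] / [5]
Final shape: (3, 2, 1).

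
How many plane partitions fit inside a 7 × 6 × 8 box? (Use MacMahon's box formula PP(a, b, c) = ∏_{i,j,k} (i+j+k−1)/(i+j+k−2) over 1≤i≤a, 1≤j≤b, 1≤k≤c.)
PP(7, 6, 8) = 19702998159210080

Evaluate the triple product over i = 1..7, j = 1..6, k = 1..8. The factors are (2/1) · (3/2) · (4/3) · (5/4) · (6/5) · (7/6) · (8/7) · (9/8) · … (336 factors total). The numerators and denominators telescope so the product is an integer; carrying out the multiplication exactly gives PP(7, 6, 8) = 19702998159210080.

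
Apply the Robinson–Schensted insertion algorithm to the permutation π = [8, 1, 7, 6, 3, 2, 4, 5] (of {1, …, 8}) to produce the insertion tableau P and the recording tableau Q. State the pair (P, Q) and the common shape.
P = [1, 2, 4, 5] / [3] / [6] / [7] / [8];  Q = [1, 3, 7, 8] / [2] / [4] / [5] / [6];  common shape = (4, 1, 1, 1, 1)

Row-insert the values π_1, π_2, … into P one at a time, bumping the leftmost entry strictly greater than the inserted value down to the next row. The recording tableau Q records, in position (i, j), the step at which that cell was added to P.
  Insert 8 (step 1): P = [8];  Q = [1]
  Insert 1 (step 2): P = [1] / [8];  Q = [1] / [2]
  Insert 7 (step 3): P = [1, 7] / [8];  Q = [1, 3] / [2]
  Insert 6 (step 4): P = [1, 6] / [7] / [8];  Q = [1, 3] / [2] / [4]
  Insert 3 (step 5): P = [1, 3] / [6] / [7] / [8];  Q = [1, 3] / [2] / [4] / [5]
  Insert 2 (step 6): P = [1, 2] / [3] / [6] / [7] / [8];  Q = [1, 3] / [2] / [4] / [5] / [6]
  Insert 4 (step 7): P = [1, 2, 4] / [3] / [6] / [7] / [8];  Q = [1, 3, 7] / [2] / [4] / [5] / [6]
  Insert 5 (step 8): P = [1, 2, 4, 5] / [3] / [6] / [7] / [8];  Q = [1, 3, 7, 8] / [2] / [4] / [5] / [6]
Final shape: (4, 1, 1, 1, 1).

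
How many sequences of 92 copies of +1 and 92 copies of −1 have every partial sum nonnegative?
C_92 = 15487357822491889407128326963778343232013931127835600

These ballot sequences are counted by the Catalan number C_n = (1/(n + 1)) · C(2n, n). For n = 92: C_92 = (1/93) · C(184, 92) = 1440324277491745714862934407631385920577295594888710800/93 = 15487357822491889407128326963778343232013931127835600.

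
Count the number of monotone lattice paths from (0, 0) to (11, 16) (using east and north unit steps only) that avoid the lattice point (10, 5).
Number of paths = 13001859

Total paths from (0, 0) to (11, 16): C(27, 11) = 13037895. Paths through (10, 5): (paths (0, 0) → (10, 5)) × (paths (10, 5) → (11, 16)) = C(15, 10) · C(12, 1) = 3003 · 12 = 36036. Avoidance count = 13037895 − 36036 = 13001859.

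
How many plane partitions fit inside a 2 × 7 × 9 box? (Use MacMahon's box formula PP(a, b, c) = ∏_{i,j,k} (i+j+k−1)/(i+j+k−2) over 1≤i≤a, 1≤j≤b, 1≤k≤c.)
PP(2, 7, 9) = 27810640

Evaluate the triple product over i = 1..2, j = 1..7, k = 1..9. The factors are (2/1) · (3/2) · (4/3) · (5/4) · (6/5) · (7/6) · (8/7) · (9/8) · … (126 factors total). The numerators and denominators telescope so the product is an integer; carrying out the multiplication exactly gives PP(2, 7, 9) = 27810640.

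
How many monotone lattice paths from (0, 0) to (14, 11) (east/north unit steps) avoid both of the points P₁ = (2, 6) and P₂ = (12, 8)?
Number of paths = 3042916

Inclusion–exclusion. Total paths: C(25, 14) = 4457400. Through P₁: C(8, 2)·C(17, 12) = 173264. Through P₂: C(20, 12)·C(5, 2) = 1259700. Since P₁ is strictly southwest of P₂, a monotone path through both must visit P₁ then P₂; paths through both = C(8, 2)·C(12, 10)·C(5, 2) = 18480. Avoid both = 4457400 − 173264 − 1259700 + 18480 = 3042916.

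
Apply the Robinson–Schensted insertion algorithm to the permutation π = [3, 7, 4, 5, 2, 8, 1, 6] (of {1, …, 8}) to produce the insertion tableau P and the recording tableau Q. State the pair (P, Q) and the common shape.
P = [1, 4, 5, 6] / [2, 8] / [3] / [7];  Q = [1, 2, 4, 6] / [3, 8] / [5] / [7];  common shape = (4, 2, 1, 1)

Row-insert the values π_1, π_2, … into P one at a time, bumping the leftmost entry strictly greater than the inserted value down to the next row. The recording tableau Q records, in position (i, j), the step at which that cell was added to P.
  Insert 3 (step 1): P = [3];  Q = [1]
  Insert 7 (step 2): P = [3, 7];  Q = [1, 2]
  Insert 4 (step 3): P = [3, 4] / [7];  Q = [1, 2] / [3]
  Insert 5 (step 4): P = [3, 4, 5] / [7];  Q = [1, 2, 4] / [3]
  Insert 2 (step 5): P = [2, 4, 5] / [3] / [7];  Q = [1, 2, 4] / [3] / [5]
  Insert 8 (step 6): P = [2, 4, 5, 8] / [3] / [7];  Q = [1, 2, 4, 6] / [3] / [5]
  Insert 1 (step 7): P = [1, 4, 5, 8] / [2] / [3] / [7];  Q = [1, 2, 4, 6] / [3] / [5] / [7]
  Insert 6 (step 8): P = [1, 4, 5, 6] / [2, 8] / [3] / [7];  Q = [1, 2, 4, 6] / [3, 8] / [5] / [7]
Final shape: (4, 2, 1, 1).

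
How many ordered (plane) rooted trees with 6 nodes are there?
C_5 = 42

These ordered rooted trees are counted by the Catalan number C_n = (1/(n + 1)) · C(2n, n). For n = 5: C_5 = (1/6) · C(10, 5) = 252/6 = 42.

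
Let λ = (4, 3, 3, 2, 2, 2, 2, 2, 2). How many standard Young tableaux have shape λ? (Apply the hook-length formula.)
# SYT of shape (4, 3, 3, 2, 2, 2, 2, 2, 2) = 45265220

Hook-length formula: f^λ = n! / Π hook(c), product over all cells c of the Young diagram. For λ = (4, 3, 3, 2, 2, 2, 2, 2, 2), n = 22 boxes. Hook lengths by row (left-to-right, top-to-bottom): [12, 11, 4, 1]; [10, 9, 2]; [9, 8, 1]; [7, 6]; [6, 5]; [5, 4]; [4, 3]; [3, 2]; [2, 1]. Product of hooks = 24831442944000. So f^λ = 22! / 24831442944000 = 1124000727777607680000 / 24831442944000 = 45265220.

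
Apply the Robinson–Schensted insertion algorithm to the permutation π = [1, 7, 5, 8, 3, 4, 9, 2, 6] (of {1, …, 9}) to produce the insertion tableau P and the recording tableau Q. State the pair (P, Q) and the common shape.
P = [1, 2, 4, 6] / [3, 8, 9] / [5] / [7];  Q = [1, 2, 4, 7] / [3, 6, 9] / [5] / [8];  common shape = (4, 3, 1, 1)

Row-insert the values π_1, π_2, … into P one at a time, bumping the leftmost entry strictly greater than the inserted value down to the next row. The recording tableau Q records, in position (i, j), the step at which that cell was added to P.
  Insert 1 (step 1): P = [1];  Q = [1]
  Insert 7 (step 2): P = [1, 7];  Q = [1, 2]
  Insert 5 (step 3): P = [1, 5] / [7];  Q = [1, 2] / [3]
  Insert 8 (step 4): P = [1, 5, 8] / [7];  Q = [1, 2, 4] / [3]
  Insert 3 (step 5): P = [1, 3, 8] / [5] / [7];  Q = [1, 2, 4] / [3] / [5]
  Insert 4 (step 6): P = [1, 3, 4] / [5, 8] / [7];  Q = [1, 2, 4] / [3, 6] / [5]
  Insert 9 (step 7): P = [1, 3, 4, 9] / [5, 8] / [7];  Q = [1, 2, 4, 7] / [3, 6] / [5]
  Insert 2 (step 8): P = [1, 2, 4, 9] / [3, 8] / [5] / [7];  Q = [1, 2, 4, 7] / [3, 6] / [5] / [8]
  Insert 6 (step 9): P = [1, 2, 4, 6] / [3, 8, 9] / [5] / [7];  Q = [1, 2, 4, 7] / [3, 6, 9] / [5] / [8]
Final shape: (4, 3, 1, 1).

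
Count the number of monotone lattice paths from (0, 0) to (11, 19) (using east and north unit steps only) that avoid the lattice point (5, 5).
Number of paths = 44859780

Total paths from (0, 0) to (11, 19): C(30, 11) = 54627300. Paths through (5, 5): (paths (0, 0) → (5, 5)) × (paths (5, 5) → (11, 19)) = C(10, 5) · C(20, 6) = 252 · 38760 = 9767520. Avoidance count = 54627300 − 9767520 = 44859780.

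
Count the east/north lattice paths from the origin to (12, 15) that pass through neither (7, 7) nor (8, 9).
Number of paths = 10023936

Inclusion–exclusion. Total paths: C(27, 12) = 17383860. Through P₁: C(14, 7)·C(13, 5) = 4416984. Through P₂: C(17, 8)·C(10, 4) = 5105100. Since P₁ is strictly southwest of P₂, a monotone path through both must visit P₁ then P₂; paths through both = C(14, 7)·C(3, 1)·C(10, 4) = 2162160. Avoid both = 17383860 − 4416984 − 5105100 + 2162160 = 10023936.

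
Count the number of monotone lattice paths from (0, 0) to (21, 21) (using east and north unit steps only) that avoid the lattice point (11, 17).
Number of paths = 516762220260

Total paths from (0, 0) to (21, 21): C(42, 21) = 538257874440. Paths through (11, 17): (paths (0, 0) → (11, 17)) × (paths (11, 17) → (21, 21)) = C(28, 11) · C(14, 10) = 21474180 · 1001 = 21495654180. Avoidance count = 538257874440 − 21495654180 = 516762220260.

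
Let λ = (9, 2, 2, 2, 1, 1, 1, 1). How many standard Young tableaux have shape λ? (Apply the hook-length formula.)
# SYT of shape (9, 2, 2, 2, 1, 1, 1, 1) = 2834325

Hook-length formula: f^λ = n! / Π hook(c), product over all cells c of the Young diagram. For λ = (9, 2, 2, 2, 1, 1, 1, 1), n = 19 boxes. Hook lengths by row (left-to-right, top-to-bottom): [16, 11, 7, 6, 5, 4, 3, 2, 1]; [8, 3]; [7, 2]; [6, 1]; [4]; [3]; [2]; [1]. Product of hooks = 42918543360. So f^λ = 19! / 42918543360 = 121645100408832000 / 42918543360 = 2834325.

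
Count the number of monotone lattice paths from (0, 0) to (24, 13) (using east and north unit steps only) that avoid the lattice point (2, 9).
Number of paths = 3561645050

Total paths from (0, 0) to (24, 13): C(37, 24) = 3562467300. Paths through (2, 9): (paths (0, 0) → (2, 9)) × (paths (2, 9) → (24, 13)) = C(11, 2) · C(26, 22) = 55 · 14950 = 822250. Avoidance count = 3562467300 − 822250 = 3561645050.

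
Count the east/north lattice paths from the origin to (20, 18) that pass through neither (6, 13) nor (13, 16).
Number of paths = 30936619014

Inclusion–exclusion. Total paths: C(38, 20) = 33578000610. Through P₁: C(19, 6)·C(19, 14) = 315490896. Through P₂: C(29, 13)·C(9, 7) = 2443100940. Since P₁ is strictly southwest of P₂, a monotone path through both must visit P₁ then P₂; paths through both = C(19, 6)·C(10, 7)·C(9, 7) = 117210240. Avoid both = 33578000610 − 315490896 − 2443100940 + 117210240 = 30936619014.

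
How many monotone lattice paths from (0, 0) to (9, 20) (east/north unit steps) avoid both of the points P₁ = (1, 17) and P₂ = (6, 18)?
Number of paths = 8667155

Inclusion–exclusion. Total paths: C(29, 9) = 10015005. Through P₁: C(18, 1)·C(11, 8) = 2970. Through P₂: C(24, 6)·C(5, 3) = 1345960. Since P₁ is strictly southwest of P₂, a monotone path through both must visit P₁ then P₂; paths through both = C(18, 1)·C(6, 5)·C(5, 3) = 1080. Avoid both = 10015005 − 2970 − 1345960 + 1080 = 8667155.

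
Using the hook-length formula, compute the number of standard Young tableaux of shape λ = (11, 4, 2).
# SYT of shape (11, 4, 2) = 62832

Hook-length formula: f^λ = n! / Π hook(c), product over all cells c of the Young diagram. For λ = (11, 4, 2), n = 17 boxes. Hook lengths by row (left-to-right, top-to-bottom): [13, 12, 10, 9, 7, 6, 5, 4, 3, 2, 1]; [5, 4, 2, 1]; [2, 1]. Product of hooks = 5660928000. So f^λ = 17! / 5660928000 = 355687428096000 / 5660928000 = 62832.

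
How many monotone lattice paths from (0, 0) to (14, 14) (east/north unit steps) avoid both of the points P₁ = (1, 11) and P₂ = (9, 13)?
Number of paths = 37128600

Inclusion–exclusion. Total paths: C(28, 14) = 40116600. Through P₁: C(12, 1)·C(16, 13) = 6720. Through P₂: C(22, 9)·C(6, 5) = 2984520. Since P₁ is strictly southwest of P₂, a monotone path through both must visit P₁ then P₂; paths through both = C(12, 1)·C(10, 8)·C(6, 5) = 3240. Avoid both = 40116600 − 6720 − 2984520 + 3240 = 37128600.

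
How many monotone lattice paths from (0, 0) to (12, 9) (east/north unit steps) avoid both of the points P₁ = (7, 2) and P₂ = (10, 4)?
Number of paths = 251957

Inclusion–exclusion. Total paths: C(21, 12) = 293930. Through P₁: C(9, 7)·C(12, 5) = 28512. Through P₂: C(14, 10)·C(7, 2) = 21021. Since P₁ is strictly southwest of P₂, a monotone path through both must visit P₁ then P₂; paths through both = C(9, 7)·C(5, 3)·C(7, 2) = 7560. Avoid both = 293930 − 28512 − 21021 + 7560 = 251957.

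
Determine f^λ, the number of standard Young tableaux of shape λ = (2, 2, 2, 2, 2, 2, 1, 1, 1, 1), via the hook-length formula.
# SYT of shape (2, 2, 2, 2, 2, 2, 1, 1, 1, 1) = 3640

Hook-length formula: f^λ = n! / Π hook(c), product over all cells c of the Young diagram. For λ = (2, 2, 2, 2, 2, 2, 1, 1, 1, 1), n = 16 boxes. Hook lengths by row (left-to-right, top-to-bottom): [11, 6]; [10, 5]; [9, 4]; [8, 3]; [7, 2]; [6, 1]; [4]; [3]; [2]; [1]. Product of hooks = 5748019200. So f^λ = 16! / 5748019200 = 20922789888000 / 5748019200 = 3640.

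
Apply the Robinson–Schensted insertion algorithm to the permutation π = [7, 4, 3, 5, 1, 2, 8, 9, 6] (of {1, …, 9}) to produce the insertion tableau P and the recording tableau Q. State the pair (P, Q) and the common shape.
P = [1, 2, 6, 9] / [3, 5, 8] / [4] / [7];  Q = [1, 4, 7, 8] / [2, 6, 9] / [3] / [5];  common shape = (4, 3, 1, 1)

Row-insert the values π_1, π_2, … into P one at a time, bumping the leftmost entry strictly greater than the inserted value down to the next row. The recording tableau Q records, in position (i, j), the step at which that cell was added to P.
  Insert 7 (step 1): P = [7];  Q = [1]
  Insert 4 (step 2): P = [4] / [7];  Q = [1] / [2]
  Insert 3 (step 3): P = [3] / [4] / [7];  Q = [1] / [2] / [3]
  Insert 5 (step 4): P = [3, 5] / [4] / [7];  Q = [1, 4] / [2] / [3]
  Insert 1 (step 5): P = [1, 5] / [3] / [4] / [7];  Q = [1, 4] / [2] / [3] / [5]
  Insert 2 (step 6): P = [1, 2] / [3, 5] / [4] / [7];  Q = [1, 4] / [2, 6] / [3] / [5]
  Insert 8 (step 7): P = [1, 2, 8] / [3, 5] / [4] / [7];  Q = [1, 4, 7] / [2, 6] / [3] / [5]
  Insert 9 (step 8): P = [1, 2, 8, 9] / [3, 5] / [4] / [7];  Q = [1, 4, 7, 8] / [2, 6] / [3] / [5]
  Insert 6 (step 9): P = [1, 2, 6, 9] / [3, 5, 8] / [4] / [7];  Q = [1, 4, 7, 8] / [2, 6, 9] / [3] / [5]
Final shape: (4, 3, 1, 1).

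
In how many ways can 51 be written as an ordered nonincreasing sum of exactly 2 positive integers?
p(51, 2 parts) = 25

Partitions of n into exactly k parts are in bijection with partitions of n − k into at most k parts (subtract 1 from each part). So p(51, exactly 2) = p(49, parts ≤ 2). Computing via the recurrence p(m, j) = p(m, j−1) + p(m−j, j) gives 25.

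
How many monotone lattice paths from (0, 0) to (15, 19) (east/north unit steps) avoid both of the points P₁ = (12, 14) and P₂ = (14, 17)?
Number of paths = 809319745

Inclusion–exclusion. Total paths: C(34, 15) = 1855967520. Through P₁: C(26, 12)·C(8, 3) = 540831200. Through P₂: C(31, 14)·C(3, 1) = 795547575. Since P₁ is strictly southwest of P₂, a monotone path through both must visit P₁ then P₂; paths through both = C(26, 12)·C(5, 2)·C(3, 1) = 289731000. Avoid both = 1855967520 − 540831200 − 795547575 + 289731000 = 809319745.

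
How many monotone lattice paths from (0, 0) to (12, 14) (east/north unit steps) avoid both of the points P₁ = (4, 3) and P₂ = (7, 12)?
Number of paths = 6115882

Inclusion–exclusion. Total paths: C(26, 12) = 9657700. Through P₁: C(7, 4)·C(19, 8) = 2645370. Through P₂: C(19, 7)·C(7, 5) = 1058148. Since P₁ is strictly southwest of P₂, a monotone path through both must visit P₁ then P₂; paths through both = C(7, 4)·C(12, 3)·C(7, 5) = 161700. Avoid both = 9657700 − 2645370 − 1058148 + 161700 = 6115882.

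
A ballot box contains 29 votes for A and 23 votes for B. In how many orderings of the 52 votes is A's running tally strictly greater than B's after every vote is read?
Strict-lead orderings = 40715807302800

Total orderings of the 52 votes with 29 for A: C(52, 29) = 352870329957600. By the Bertrand ballot formula (Cycle Lemma / reflection principle), the number of orderings in which A is strictly ahead of B throughout is (p − q)/(p + q) · C(p + q, p) = (29 − 23)/(29 + 23) · 352870329957600 = 40715807302800.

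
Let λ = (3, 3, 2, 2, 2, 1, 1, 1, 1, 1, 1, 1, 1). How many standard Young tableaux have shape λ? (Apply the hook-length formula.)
# SYT of shape (3, 3, 2, 2, 2, 1, 1, 1, 1, 1, 1, 1, 1) = 604656

Hook-length formula: f^λ = n! / Π hook(c), product over all cells c of the Young diagram. For λ = (3, 3, 2, 2, 2, 1, 1, 1, 1, 1, 1, 1, 1), n = 20 boxes. Hook lengths by row (left-to-right, top-to-bottom): [15, 6, 2]; [14, 5, 1]; [12, 3]; [11, 2]; [10, 1]; [8]; [7]; [6]; [5]; [4]; [3]; [2]; [1]. Product of hooks = 4023613440000. So f^λ = 20! / 4023613440000 = 2432902008176640000 / 4023613440000 = 604656.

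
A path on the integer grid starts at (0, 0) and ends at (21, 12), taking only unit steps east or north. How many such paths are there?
Number of paths = 354817320

A monotone lattice path from (0, 0) to (21, 12) consists of 21 east steps and 12 north steps in some order, so it is determined by which 21 of the 33 steps are east. The count is C(33, 21) = 354817320.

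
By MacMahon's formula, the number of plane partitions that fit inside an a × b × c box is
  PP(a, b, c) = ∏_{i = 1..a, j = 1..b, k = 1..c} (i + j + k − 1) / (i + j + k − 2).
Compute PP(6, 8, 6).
PP(6, 8, 6) = 469699956117392

Evaluate the triple product over i = 1..6, j = 1..8, k = 1..6. The factors are (2/1) · (3/2) · (4/3) · (5/4) · (6/5) · (7/6) · (3/2) · (4/3) · … (288 factors total). The numerators and denominators telescope so the product is an integer; carrying out the multiplication exactly gives PP(6, 8, 6) = 469699956117392.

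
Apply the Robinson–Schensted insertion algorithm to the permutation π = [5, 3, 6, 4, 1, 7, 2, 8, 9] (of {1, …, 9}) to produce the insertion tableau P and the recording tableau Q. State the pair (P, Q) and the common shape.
P = [1, 2, 7, 8, 9] / [3, 4] / [5, 6];  Q = [1, 3, 6, 8, 9] / [2, 4] / [5, 7];  common shape = (5, 2, 2)

Row-insert the values π_1, π_2, … into P one at a time, bumping the leftmost entry strictly greater than the inserted value down to the next row. The recording tableau Q records, in position (i, j), the step at which that cell was added to P.
  Insert 5 (step 1): P = [5];  Q = [1]
  Insert 3 (step 2): P = [3] / [5];  Q = [1] / [2]
  Insert 6 (step 3): P = [3, 6] / [5];  Q = [1, 3] / [2]
  Insert 4 (step 4): P = [3, 4] / [5, 6];  Q = [1, 3] / [2, 4]
  Insert 1 (step 5): P = [1, 4] / [3, 6] / [5];  Q = [1, 3] / [2, 4] / [5]
  Insert 7 (step 6): P = [1, 4, 7] / [3, 6] / [5];  Q = [1, 3, 6] / [2, 4] / [5]
  Insert 2 (step 7): P = [1, 2, 7] / [3, 4] / [5, 6];  Q = [1, 3, 6] / [2, 4] / [5, 7]
  Insert 8 (step 8): P = [1, 2, 7, 8] / [3, 4] / [5, 6];  Q = [1, 3, 6, 8] / [2, 4] / [5, 7]
  Insert 9 (step 9): P = [1, 2, 7, 8, 9] / [3, 4] / [5, 6];  Q = [1, 3, 6, 8, 9] / [2, 4] / [5, 7]
Final shape: (5, 2, 2).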